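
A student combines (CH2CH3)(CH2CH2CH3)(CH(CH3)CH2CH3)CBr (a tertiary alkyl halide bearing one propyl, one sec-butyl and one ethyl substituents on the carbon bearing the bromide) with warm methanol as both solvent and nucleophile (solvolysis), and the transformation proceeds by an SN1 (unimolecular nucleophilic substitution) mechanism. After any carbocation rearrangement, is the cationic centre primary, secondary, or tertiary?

Step 1: Rate-determining heterolysis of the C–Br bond gives Br⁻ and a tertiary carbocation.
No single 1,2-shift to an adjacent carbon would give a more-substituted cation, so no rearrangement occurs.

tertiary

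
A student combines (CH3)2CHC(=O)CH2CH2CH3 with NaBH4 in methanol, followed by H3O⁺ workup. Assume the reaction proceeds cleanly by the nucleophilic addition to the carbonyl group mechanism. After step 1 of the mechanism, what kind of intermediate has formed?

tetrahedral alkoxide intermediate

Step 1: H⁻ (delivered from BH4⁻) attacks the sp² carbonyl carbon; the C=O π bond breaks and the electrons end up as a lone pair on the alkoxide oxygen of the tetrahedral intermediate.
After step 1 the species present is a tetrahedral alkoxide intermediate.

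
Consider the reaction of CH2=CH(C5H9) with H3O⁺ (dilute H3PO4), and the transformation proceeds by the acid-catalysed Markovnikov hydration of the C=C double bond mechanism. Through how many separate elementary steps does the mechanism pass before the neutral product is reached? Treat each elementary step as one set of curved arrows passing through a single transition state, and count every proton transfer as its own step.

4

Step 1: Electrophilic addition begins with the π(C=C) electrons forming a bond to the proton of H3O⁺. Following Markovnikov's rule, the resulting cation is secondary. H2O is released.
Step 2: A hydride (H with its bonding pair) migrates from the adjacent cyclopentyl carbon to the cationic centre — a 1,2-hydride shift — upgrading the secondary cation to a tertiary one.
Step 3: Water acts as the nucleophile: an oxygen lone pair bonds to the cationic carbon, giving an oxonium-ion intermediate.
Step 4: H2O removes a proton from the oxonium oxygen, regenerating H3O⁺ and giving the neutral alcohol.
Total: 4 elementary steps.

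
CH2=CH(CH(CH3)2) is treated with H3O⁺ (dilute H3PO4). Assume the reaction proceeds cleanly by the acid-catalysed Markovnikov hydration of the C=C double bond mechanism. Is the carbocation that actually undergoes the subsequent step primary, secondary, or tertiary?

Step 1: The π electrons of the C=C bond attack a proton of H3O⁺; Markovnikov addition places the new C–H on the less-substituted alkene carbon, so the positive charge ends up on the more-substituted carbon — a secondary carbocation. H2O is released.
Step 2: A 1,2-hydride shift from the adjacent isopropyl carbon moves the positive charge from the secondary centre to an adjacent carbon, generating a more stable tertiary carbocation.
The cation rearranges from secondary to tertiary via a 1,2-hydride shift from the adjacent isopropyl carbon; the tertiary cation is what reacts next.

tertiary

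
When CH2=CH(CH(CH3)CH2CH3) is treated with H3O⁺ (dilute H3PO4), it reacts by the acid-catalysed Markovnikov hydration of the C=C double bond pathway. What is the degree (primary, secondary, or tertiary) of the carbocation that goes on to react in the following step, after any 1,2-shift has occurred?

tertiary

Step 1: The π electrons of the C=C bond attack a proton of H3O⁺; Markovnikov addition places the new C–H on the less-substituted alkene carbon, so the positive charge ends up on the more-substituted carbon — a secondary carbocation. H2O is released.
Step 2: A hydride (H with its bonding pair) migrates from the adjacent sec-butyl carbon to the cationic centre — a 1,2-hydride shift — upgrading the secondary cation to a tertiary one.
The cation rearranges from secondary to tertiary via a 1,2-hydride shift from the adjacent sec-butyl carbon; the tertiary cation is what reacts next.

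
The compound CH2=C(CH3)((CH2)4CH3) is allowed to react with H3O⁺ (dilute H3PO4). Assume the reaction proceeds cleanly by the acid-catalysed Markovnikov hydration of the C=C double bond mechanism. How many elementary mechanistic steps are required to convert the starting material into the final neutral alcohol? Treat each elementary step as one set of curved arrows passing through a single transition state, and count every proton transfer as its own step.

3

Step 1: Electrophilic addition begins with the π(C=C) electrons forming a bond to the proton of H3O⁺. Following Markovnikov's rule, the resulting cation is tertiary. H2O is released.
(No 1,2-shift: no single shift to an adjacent carbon would give a more stable cation.)
Step 2: A lone pair on the oxygen of H2O attacks the carbocation, forming a C–O bond and an oxonium ion (a protonated alcohol).
Step 3: Deprotonation of the oxonium ion by a water molecule delivers the neutral alcohol and regenerates the acid catalyst.
Total: 3 elementary steps.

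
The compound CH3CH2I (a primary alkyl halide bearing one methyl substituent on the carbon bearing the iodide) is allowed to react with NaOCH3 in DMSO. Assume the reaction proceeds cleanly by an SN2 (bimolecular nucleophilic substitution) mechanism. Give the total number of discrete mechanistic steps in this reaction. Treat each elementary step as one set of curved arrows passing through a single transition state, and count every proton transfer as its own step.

1

Step 1: CH3O⁻ attacks the back face of the α-carbon while I⁻ departs with the C–I bonding pair — a single concerted displacement through a pentacoordinate transition state.
Total: 1 elementary step.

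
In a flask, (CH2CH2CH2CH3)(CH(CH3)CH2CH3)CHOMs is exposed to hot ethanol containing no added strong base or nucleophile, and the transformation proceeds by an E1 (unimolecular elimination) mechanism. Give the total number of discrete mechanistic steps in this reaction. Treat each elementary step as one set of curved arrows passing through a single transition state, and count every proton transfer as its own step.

3

Step 1: Rate-determining heterolysis of the C–O bond gives MsO⁻ and a secondary carbocation.
Step 2: A 1,2-hydride shift from the adjacent sec-butyl carbon moves the positive charge from the secondary centre to an adjacent carbon, generating a more stable tertiary carbocation.
Step 3: Loss of a β-proton to an ethanol molecule of the solvent: the C–H bonding pair collapses toward the cationic carbon to form the C=C π bond, yielding the alkene.
Total: 3 elementary steps.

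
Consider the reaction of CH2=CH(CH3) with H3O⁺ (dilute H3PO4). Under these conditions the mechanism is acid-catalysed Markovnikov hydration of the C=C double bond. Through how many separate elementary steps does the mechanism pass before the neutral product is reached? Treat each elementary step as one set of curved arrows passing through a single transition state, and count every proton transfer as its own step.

Step 1: Electrophilic addition begins with the π(C=C) electrons forming a bond to the proton of H3O⁺. Following Markovnikov's rule, the resulting cation is secondary. H2O is released.
(No 1,2-shift: no single shift to an adjacent carbon would give a more stable cation.)
Step 2: Water acts as the nucleophile: an oxygen lone pair bonds to the cationic carbon, giving an oxonium-ion intermediate.
Step 3: Proton transfer from the O–H of the oxonium ion to H2O completes the catalytic cycle and yields the alcohol.
Total: 3 elementary steps.

3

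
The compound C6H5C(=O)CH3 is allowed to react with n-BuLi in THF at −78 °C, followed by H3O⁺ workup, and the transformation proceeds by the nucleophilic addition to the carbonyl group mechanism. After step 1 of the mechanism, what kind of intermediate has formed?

tetrahedral alkoxide intermediate

Step 1: A lone pair / filled orbital on the carbanion-like carbon of n-BuLi attacks the electrophilic carbonyl carbon; the π(C=O) electrons shift onto oxygen, producing a tetrahedral alkoxide intermediate.
After step 1 the species present is a tetrahedral alkoxide intermediate.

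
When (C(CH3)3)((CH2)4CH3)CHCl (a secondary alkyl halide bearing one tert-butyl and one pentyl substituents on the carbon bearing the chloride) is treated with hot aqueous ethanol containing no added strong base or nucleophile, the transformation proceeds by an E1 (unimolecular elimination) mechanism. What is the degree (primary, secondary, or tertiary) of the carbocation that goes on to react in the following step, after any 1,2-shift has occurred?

Step 1: Rate-determining heterolysis of the C–Cl bond gives Cl⁻ and a secondary carbocation.
Step 2: A methyl group with its bonding pair migrates from the adjacent tert-butyl carbon to the cationic centre — a 1,2-methyl shift — upgrading the secondary cation to a tertiary one.
The cation rearranges from secondary to tertiary via a 1,2-methyl shift from the adjacent tert-butyl carbon; the tertiary cation is what reacts next.

tertiary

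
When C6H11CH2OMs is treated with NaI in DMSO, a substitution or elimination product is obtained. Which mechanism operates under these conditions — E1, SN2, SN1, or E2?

Conditions: a primary substrate with a strong nucleophile in the polar aprotic solvent DMSO.
These conditions are the textbook signature of the SN2 pathway.
An unhindered substrate with a strong nucleophile in a polar aprotic solvent favours one-step backside displacement.

SN2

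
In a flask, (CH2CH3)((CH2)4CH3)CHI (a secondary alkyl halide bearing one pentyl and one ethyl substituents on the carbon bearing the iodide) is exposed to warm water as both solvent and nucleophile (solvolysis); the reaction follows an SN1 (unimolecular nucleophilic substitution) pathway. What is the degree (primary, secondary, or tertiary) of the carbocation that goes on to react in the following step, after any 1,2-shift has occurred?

secondary

Step 1: The C–I bond breaks with both electrons going to the iodide; I⁻ leaves and a secondary carbocation remains.
No single 1,2-shift to an adjacent carbon would give a more-substituted cation, so no rearrangement occurs.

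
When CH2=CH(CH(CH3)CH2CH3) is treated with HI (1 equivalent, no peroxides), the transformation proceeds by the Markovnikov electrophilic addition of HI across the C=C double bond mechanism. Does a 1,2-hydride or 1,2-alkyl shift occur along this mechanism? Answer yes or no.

The first-formed carbocation is secondary.
The adjacent sec-butyl carbon already bears 2 other carbon substituents and has a hydrogen to migrate; after a 1,2-hydride shift from that carbon the positive charge sits on a tertiary centre.
Tertiary is more stable than secondary, so the shift occurs.

yes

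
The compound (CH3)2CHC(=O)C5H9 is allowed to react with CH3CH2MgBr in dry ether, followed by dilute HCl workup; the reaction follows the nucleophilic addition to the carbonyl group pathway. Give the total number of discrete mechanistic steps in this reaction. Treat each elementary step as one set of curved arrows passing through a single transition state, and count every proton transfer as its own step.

2

Step 1: Nucleophilic addition: the carbanion-like carbon of CH3CH2MgBr adds to the carbonyl carbon, pushing the π(C=O) electron pair onto oxygen and giving a tetrahedral alkoxide.
Step 2: Protonation of the alkoxide by dilute HCl workup furnishes an alcohol.
Total: 2 elementary steps.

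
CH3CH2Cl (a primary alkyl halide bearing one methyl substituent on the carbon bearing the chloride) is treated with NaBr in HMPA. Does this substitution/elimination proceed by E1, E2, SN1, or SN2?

SN2

Conditions: a primary substrate with a strong nucleophile in the polar aprotic solvent HMPA.
These conditions are the textbook signature of the SN2 pathway.
An unhindered substrate with a strong nucleophile in a polar aprotic solvent favours one-step backside displacement.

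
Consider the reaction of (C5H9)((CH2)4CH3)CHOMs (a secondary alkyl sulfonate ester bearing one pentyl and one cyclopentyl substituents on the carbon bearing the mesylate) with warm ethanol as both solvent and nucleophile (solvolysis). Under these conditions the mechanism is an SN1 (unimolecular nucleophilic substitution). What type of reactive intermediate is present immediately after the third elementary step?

oxonium ion

Step 1: Ionisation: the C–O σ-bond cleaves heterolytically; both bonding electrons depart with MsO⁻, leaving a secondary carbocation at the α-carbon.
Step 2: A hydride (H with its bonding pair) migrates from the adjacent cyclopentyl carbon to the cationic centre — a 1,2-hydride shift — upgrading the secondary cation to a tertiary one.
Step 3: A lone pair on the oxygen of CH3CH2OH attacks the carbocation, forming a new C–O σ-bond and an oxonium ion.
After step 3 the species present is an oxonium ion.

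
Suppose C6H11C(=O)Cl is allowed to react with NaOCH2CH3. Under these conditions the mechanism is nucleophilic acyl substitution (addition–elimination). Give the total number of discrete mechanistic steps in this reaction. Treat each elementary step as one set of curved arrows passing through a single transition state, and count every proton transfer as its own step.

Step 1: Nucleophilic addition of CH3CH2O⁻ to the acyl carbon breaks the π(C=O) bond and yields a tetrahedral, anionic intermediate.
Step 2: Elimination step: re-formation of the carbonyl π bond drives out Cl⁻, giving the new acyl compound.
Total: 2 elementary steps.

2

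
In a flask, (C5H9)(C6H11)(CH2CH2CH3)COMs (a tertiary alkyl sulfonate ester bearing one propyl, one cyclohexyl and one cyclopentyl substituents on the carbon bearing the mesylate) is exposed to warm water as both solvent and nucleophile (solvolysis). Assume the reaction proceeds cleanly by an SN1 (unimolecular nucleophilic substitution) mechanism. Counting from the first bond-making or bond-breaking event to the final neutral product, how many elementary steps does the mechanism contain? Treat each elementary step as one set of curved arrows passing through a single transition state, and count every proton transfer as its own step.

Step 1: The C–O bond breaks with both electrons going to the mesylate; MsO⁻ leaves and a tertiary carbocation remains.
(No 1,2-shift: no single shift to an adjacent carbon would give a more stable cation.)
Step 2: Nucleophilic capture: the oxygen of H2O bonds to the cationic carbon, producing an oxonium-ion intermediate.
Step 3: Deprotonation of the oxonium oxygen by solvent water yields the neutral alcohol.
Total: 3 elementary steps.

3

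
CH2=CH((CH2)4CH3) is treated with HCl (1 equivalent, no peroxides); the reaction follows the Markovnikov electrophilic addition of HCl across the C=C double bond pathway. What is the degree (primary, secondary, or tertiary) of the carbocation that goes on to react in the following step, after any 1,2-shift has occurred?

secondary

Step 1: The π electrons of the C=C bond attack a proton of HCl; Markovnikov addition places the new C–H on the less-substituted alkene carbon, so the positive charge ends up on the more-substituted carbon — a secondary carbocation. The H–Cl bond breaks heterolytically, releasing Cl⁻.
No single 1,2-shift to an adjacent carbon would give a more-substituted cation, so no rearrangement occurs.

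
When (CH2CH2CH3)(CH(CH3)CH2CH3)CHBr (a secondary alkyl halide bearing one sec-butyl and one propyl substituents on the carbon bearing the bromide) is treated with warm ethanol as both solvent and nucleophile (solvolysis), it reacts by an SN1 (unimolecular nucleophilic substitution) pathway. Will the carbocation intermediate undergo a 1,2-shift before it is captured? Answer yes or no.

The first-formed carbocation is secondary.
The adjacent sec-butyl carbon already bears 2 other carbon substituents and has a hydrogen to migrate; after a 1,2-hydride shift from that carbon the positive charge sits on a tertiary centre.
Tertiary is more stable than secondary, so the shift occurs.

yes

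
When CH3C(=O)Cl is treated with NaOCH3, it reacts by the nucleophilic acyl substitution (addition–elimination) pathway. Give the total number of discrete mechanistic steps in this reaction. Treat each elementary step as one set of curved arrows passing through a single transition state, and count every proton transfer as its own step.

Step 1: Nucleophilic addition of CH3O⁻ to the acyl carbon breaks the π(C=O) bond and yields a tetrahedral, anionic intermediate.
Step 2: An oxygen lone pair re-forms the C=O π bond as the C–Cl σ-bond breaks; Cl⁻ is expelled.
Total: 2 elementary steps.

2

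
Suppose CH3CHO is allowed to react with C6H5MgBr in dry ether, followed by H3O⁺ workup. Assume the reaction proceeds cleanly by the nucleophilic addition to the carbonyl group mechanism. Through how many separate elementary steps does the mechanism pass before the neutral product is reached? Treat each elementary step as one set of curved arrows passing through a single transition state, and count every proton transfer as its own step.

Step 1: A lone pair / filled orbital on the carbanion-like carbon of C6H5MgBr attacks the electrophilic carbonyl carbon; the π(C=O) electrons shift onto oxygen, producing a tetrahedral alkoxide intermediate.
Step 2: The alkoxide picks up a proton during H3O⁺ workup to yield an alcohol.
Total: 2 elementary steps.

2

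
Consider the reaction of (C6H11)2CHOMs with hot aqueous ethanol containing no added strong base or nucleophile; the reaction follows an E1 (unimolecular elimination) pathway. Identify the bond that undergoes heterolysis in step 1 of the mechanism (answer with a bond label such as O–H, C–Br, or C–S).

Step 1: Rate-determining heterolysis of the C–O bond gives MsO⁻ and a secondary carbocation.
The bond broken in this step is the C–O bond.

C–O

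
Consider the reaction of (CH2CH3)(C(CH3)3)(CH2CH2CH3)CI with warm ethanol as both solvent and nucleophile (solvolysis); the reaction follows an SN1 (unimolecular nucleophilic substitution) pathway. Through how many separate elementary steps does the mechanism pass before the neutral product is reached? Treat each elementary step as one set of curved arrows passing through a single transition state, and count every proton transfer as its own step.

Step 1: Ionisation: the C–I σ-bond cleaves heterolytically; both bonding electrons depart with I⁻, leaving a tertiary carbocation at the α-carbon.
(No 1,2-shift: no single shift to an adjacent carbon would give a more stable cation.)
Step 2: A lone pair on the oxygen of CH3CH2OH attacks the carbocation, forming a new C–O σ-bond and an oxonium ion.
Step 3: Deprotonation of the oxonium oxygen by solvent ethanol yields the neutral ether.
Total: 3 elementary steps.

3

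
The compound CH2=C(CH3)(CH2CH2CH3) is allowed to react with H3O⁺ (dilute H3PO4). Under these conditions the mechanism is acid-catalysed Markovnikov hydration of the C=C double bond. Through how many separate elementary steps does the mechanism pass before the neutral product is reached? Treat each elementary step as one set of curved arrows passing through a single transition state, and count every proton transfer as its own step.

Step 1: Electrophilic addition begins with the π(C=C) electrons forming a bond to the proton of H3O⁺. Following Markovnikov's rule, the resulting cation is tertiary. H2O is released.
(No 1,2-shift: no single shift to an adjacent carbon would give a more stable cation.)
Step 2: A lone pair on the oxygen of H2O attacks the carbocation, forming a C–O bond and an oxonium ion (a protonated alcohol).
Step 3: Proton transfer from the O–H of the oxonium ion to H2O completes the catalytic cycle and yields the alcohol.
Total: 3 elementary steps.

3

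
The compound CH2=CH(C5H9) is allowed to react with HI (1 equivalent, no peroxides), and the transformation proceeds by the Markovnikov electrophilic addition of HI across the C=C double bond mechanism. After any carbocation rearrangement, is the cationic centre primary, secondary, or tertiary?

tertiary

Step 1: The π electrons of the C=C bond attack a proton of HI; Markovnikov addition places the new C–H on the less-substituted alkene carbon, so the positive charge ends up on the more-substituted carbon — a secondary carbocation. The H–I bond breaks heterolytically, releasing I⁻.
Step 2: Carbocation rearrangement: a 1,2-hydride shift from the adjacent cyclopentyl carbon converts the initially-formed secondary cation into the more stable tertiary cation.
The cation rearranges from secondary to tertiary via a 1,2-hydride shift from the adjacent cyclopentyl carbon; the tertiary cation is what reacts next.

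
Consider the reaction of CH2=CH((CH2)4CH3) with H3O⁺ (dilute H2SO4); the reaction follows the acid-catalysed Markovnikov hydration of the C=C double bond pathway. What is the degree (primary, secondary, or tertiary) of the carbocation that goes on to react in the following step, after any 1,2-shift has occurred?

secondary

Step 1: Protonation of the alkene by H3O⁺: the π bond acts as the nucleophile and picks up H⁺, giving the more stable (Markovnikov) secondary carbocation. H2O is released.
No single 1,2-shift to an adjacent carbon would give a more-substituted cation, so no rearrangement occurs.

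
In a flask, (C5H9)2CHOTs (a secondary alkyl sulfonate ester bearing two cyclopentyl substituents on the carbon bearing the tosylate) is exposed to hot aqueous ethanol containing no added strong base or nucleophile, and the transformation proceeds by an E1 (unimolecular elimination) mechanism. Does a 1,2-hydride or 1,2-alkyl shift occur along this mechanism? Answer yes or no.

The first-formed carbocation is secondary.
The adjacent cyclopentyl carbon already bears 2 other carbon substituents and has a hydrogen to migrate; after a 1,2-hydride shift from that carbon the positive charge sits on a tertiary centre.
Tertiary is more stable than secondary, so the shift occurs.

yes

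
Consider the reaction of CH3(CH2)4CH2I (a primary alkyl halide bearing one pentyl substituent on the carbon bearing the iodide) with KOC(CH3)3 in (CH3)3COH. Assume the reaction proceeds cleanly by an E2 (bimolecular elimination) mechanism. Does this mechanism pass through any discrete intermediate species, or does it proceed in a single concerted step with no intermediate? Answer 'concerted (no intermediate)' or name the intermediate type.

The strong base (CH3)3CO⁻ removes a β-hydrogen; in the same concerted event the electrons of the breaking C–H bond form the new π(C=C) bond and the C–I σ-bond breaks, expelling I⁻. Anti-periplanar geometry; one transition state.
All bond changes occur in one transition state; no discrete intermediate is formed.

concerted (no intermediate)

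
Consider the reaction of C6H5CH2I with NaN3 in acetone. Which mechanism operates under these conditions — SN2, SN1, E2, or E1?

Conditions: a primary substrate with a strong nucleophile in the polar aprotic solvent acetone.
These conditions are the textbook signature of the SN2 pathway.
An unhindered substrate with a strong nucleophile in a polar aprotic solvent favours one-step backside displacement.

SN2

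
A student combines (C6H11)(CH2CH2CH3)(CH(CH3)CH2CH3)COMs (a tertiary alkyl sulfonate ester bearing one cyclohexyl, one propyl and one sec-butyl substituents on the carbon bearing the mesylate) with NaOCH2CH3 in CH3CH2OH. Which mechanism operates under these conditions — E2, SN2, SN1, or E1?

Conditions: a strong base with a tertiary substrate bearing a β-hydrogen.
These conditions are the textbook signature of the E2 pathway.
A strong (often hindered) base removes a β-H in concert with loss of the leaving group — bimolecular elimination.

E2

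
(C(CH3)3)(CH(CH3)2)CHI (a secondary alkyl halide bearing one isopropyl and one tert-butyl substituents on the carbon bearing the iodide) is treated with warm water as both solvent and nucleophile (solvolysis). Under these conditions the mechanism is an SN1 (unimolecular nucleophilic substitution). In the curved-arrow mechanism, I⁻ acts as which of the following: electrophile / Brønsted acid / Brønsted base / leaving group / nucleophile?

leaving group

Step 1: Unassisted departure of I⁻ (taking the C–I bonding pair) generates a secondary carbocation.
I⁻ departs with both electrons of the breaking σ-bond — that is the definition of a leaving group.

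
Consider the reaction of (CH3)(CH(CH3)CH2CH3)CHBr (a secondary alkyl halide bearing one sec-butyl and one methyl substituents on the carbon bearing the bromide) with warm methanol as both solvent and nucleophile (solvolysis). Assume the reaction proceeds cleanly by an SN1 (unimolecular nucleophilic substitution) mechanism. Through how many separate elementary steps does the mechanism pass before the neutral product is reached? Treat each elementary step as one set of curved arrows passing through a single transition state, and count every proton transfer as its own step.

4

Step 1: Unassisted departure of Br⁻ (taking the C–Br bonding pair) generates a secondary carbocation.
Step 2: A 1,2-hydride shift from the adjacent sec-butyl carbon moves the positive charge from the secondary centre to an adjacent carbon, generating a more stable tertiary carbocation.
Step 3: A lone pair on the oxygen of CH3OH attacks the carbocation, forming a new C–O σ-bond and an oxonium ion.
Step 4: Deprotonation of the oxonium oxygen by solvent methanol yields the neutral ether.
Total: 4 elementary steps.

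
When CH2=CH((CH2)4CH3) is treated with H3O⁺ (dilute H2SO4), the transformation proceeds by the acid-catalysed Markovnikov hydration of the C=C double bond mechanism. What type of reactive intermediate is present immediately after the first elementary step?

Step 1: Protonation of the alkene by H3O⁺: the π bond acts as the nucleophile and picks up H⁺, giving the more stable (Markovnikov) secondary carbocation. H2O is released.
After step 1 the species present is a secondary carbocation.

secondary carbocation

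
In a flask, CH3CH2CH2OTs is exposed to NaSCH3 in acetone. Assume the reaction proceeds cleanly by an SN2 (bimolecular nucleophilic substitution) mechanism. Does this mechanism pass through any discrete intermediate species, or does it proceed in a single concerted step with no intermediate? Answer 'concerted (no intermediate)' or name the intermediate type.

CH3S⁻ attacks the back face of the α-carbon while TsO⁻ departs with the C–O bonding pair — a single concerted displacement through a pentacoordinate transition state.
All bond changes occur in one transition state; no discrete intermediate is formed.

concerted (no intermediate)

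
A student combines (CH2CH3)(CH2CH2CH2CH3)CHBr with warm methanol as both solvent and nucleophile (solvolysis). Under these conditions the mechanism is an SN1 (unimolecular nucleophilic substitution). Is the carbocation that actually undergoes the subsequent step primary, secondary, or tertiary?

secondary

Step 1: The C–Br bond breaks with both electrons going to the bromide; Br⁻ leaves and a secondary carbocation remains.
No single 1,2-shift to an adjacent carbon would give a more-substituted cation, so no rearrangement occurs.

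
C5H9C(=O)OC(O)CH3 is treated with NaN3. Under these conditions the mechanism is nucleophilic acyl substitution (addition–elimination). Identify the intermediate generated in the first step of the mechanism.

Step 1: Nucleophilic addition of N3⁻ to the acyl carbon breaks the π(C=O) bond and yields a tetrahedral, anionic intermediate.
After step 1 the species present is a tetrahedral intermediate.

tetrahedral intermediate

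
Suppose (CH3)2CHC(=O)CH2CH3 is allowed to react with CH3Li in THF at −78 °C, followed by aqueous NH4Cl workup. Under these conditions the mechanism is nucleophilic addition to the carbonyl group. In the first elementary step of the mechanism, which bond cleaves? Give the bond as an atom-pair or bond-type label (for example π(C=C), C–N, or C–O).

Step 1: Nucleophilic addition: the carbanion-like carbon of CH3Li adds to the carbonyl carbon, pushing the π(C=O) electron pair onto oxygen and giving a tetrahedral alkoxide.
The bond broken in this step is the π(C=O) bond.

π(C=O)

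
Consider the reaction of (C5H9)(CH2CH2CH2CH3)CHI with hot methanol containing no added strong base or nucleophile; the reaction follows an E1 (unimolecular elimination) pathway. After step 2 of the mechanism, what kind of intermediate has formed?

tertiary carbocation

Step 1: Ionisation: the C–I σ-bond cleaves heterolytically; both bonding electrons depart with I⁻, leaving a secondary carbocation at the α-carbon.
Step 2: Carbocation rearrangement: a 1,2-hydride shift from the adjacent cyclopentyl carbon converts the initially-formed secondary cation into the more stable tertiary cation.
After step 2 the species present is a tertiary carbocation.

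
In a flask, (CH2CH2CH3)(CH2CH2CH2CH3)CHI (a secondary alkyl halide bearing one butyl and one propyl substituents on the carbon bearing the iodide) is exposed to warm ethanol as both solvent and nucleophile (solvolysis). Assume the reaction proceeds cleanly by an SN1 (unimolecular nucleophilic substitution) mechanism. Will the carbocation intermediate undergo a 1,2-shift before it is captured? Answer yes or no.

The first-formed carbocation is secondary.
No single 1,2-shift to an adjacent carbon would produce a more-substituted cation than the one already present, so no rearrangement occurs.

no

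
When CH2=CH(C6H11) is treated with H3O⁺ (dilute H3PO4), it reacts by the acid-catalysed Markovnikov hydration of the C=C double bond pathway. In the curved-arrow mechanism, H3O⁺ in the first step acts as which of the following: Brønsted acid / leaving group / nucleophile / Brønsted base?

Brønsted acid

Step 1: Protonation of the alkene by H3O⁺: the π bond acts as the nucleophile and picks up H⁺, giving the more stable (Markovnikov) secondary carbocation. H2O is released.
H3O⁺ in the first step donates a proton in a proton-transfer step — a Brønsted acid.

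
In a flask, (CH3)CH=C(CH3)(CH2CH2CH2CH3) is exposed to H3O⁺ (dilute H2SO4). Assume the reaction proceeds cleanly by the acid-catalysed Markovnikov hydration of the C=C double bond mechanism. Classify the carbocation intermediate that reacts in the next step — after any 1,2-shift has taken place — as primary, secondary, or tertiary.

tertiary

Step 1: Protonation of the alkene by H3O⁺: the π bond acts as the nucleophile and picks up H⁺, giving the more stable (Markovnikov) tertiary carbocation. H2O is released.
No single 1,2-shift to an adjacent carbon would give a more-substituted cation, so no rearrangement occurs.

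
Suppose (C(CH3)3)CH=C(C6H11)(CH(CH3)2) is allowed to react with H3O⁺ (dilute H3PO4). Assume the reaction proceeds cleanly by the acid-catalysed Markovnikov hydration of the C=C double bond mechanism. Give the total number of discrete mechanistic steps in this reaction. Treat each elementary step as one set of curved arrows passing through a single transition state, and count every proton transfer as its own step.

3

Step 1: The π electrons of the C=C bond attack a proton of H3O⁺; Markovnikov addition places the new C–H on the less-substituted alkene carbon, so the positive charge ends up on the more-substituted carbon — a tertiary carbocation. H2O is released.
(No 1,2-shift: no single shift to an adjacent carbon would give a more stable cation.)
Step 2: Water acts as the nucleophile: an oxygen lone pair bonds to the cationic carbon, giving an oxonium-ion intermediate.
Step 3: H2O removes a proton from the oxonium oxygen, regenerating H3O⁺ and giving the neutral alcohol.
Total: 3 elementary steps.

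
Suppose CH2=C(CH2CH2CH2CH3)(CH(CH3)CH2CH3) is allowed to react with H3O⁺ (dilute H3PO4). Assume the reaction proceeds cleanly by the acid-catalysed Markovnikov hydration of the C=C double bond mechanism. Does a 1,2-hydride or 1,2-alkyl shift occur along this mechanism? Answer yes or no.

The first-formed carbocation is tertiary.
No single 1,2-shift to an adjacent carbon would produce a more-substituted cation than the one already present, so no rearrangement occurs.

no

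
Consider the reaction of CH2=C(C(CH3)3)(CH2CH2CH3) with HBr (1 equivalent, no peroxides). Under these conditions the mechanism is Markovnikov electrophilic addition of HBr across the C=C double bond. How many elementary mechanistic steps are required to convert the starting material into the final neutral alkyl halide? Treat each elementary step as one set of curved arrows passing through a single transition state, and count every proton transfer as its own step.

Step 1: The π electrons of the C=C bond attack a proton of HBr; Markovnikov addition places the new C–H on the less-substituted alkene carbon, so the positive charge ends up on the more-substituted carbon — a tertiary carbocation. The H–Br bond breaks heterolytically, releasing Br⁻.
(No 1,2-shift: no single shift to an adjacent carbon would give a more stable cation.)
Step 2: Br⁻ captures the cation: a lone pair on Br⁻ fills the empty p orbital, producing the alkyl halide product.
Total: 2 elementary steps.

2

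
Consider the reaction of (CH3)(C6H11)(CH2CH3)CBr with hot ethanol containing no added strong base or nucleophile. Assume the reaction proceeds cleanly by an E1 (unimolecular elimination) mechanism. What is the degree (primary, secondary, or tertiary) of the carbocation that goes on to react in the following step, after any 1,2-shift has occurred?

Step 1: The C–Br bond breaks with both electrons going to the bromide; Br⁻ leaves and a tertiary carbocation remains.
No single 1,2-shift to an adjacent carbon would give a more-substituted cation, so no rearrangement occurs.

tertiary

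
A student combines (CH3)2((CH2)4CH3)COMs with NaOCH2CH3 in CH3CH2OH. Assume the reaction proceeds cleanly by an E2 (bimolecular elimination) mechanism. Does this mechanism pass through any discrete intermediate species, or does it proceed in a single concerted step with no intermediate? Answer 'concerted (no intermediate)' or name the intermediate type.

Concerted anti-periplanar elimination: CH3CH2O⁻ abstracts a β-H while MsO⁻ leaves, and the C–H electrons become the new C=C π bond — all in a single transition state.
All bond changes occur in one transition state; no discrete intermediate is formed.

concerted (no intermediate)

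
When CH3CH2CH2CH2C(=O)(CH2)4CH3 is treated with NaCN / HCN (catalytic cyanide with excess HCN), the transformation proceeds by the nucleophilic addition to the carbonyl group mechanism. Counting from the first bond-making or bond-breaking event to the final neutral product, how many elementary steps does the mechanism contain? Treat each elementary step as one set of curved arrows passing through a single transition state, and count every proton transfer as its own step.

Step 1: Nucleophilic addition: CN⁻ adds to the carbonyl carbon, pushing the π(C=O) electron pair onto oxygen and giving a tetrahedral alkoxide.
Step 2: The alkoxide is protonated in situ by undissociated HCN, yielding a cyanohydrin; the CN⁻ so formed carries on the cycle.
Total: 2 elementary steps.

2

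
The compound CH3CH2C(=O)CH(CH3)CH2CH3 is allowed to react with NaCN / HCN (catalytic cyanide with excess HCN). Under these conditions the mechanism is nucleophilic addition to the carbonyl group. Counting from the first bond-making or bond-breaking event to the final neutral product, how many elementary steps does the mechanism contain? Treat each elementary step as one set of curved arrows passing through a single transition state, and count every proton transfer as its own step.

Step 1: A lone pair / filled orbital on CN⁻ attacks the electrophilic carbonyl carbon; the π(C=O) electrons shift onto oxygen, producing a tetrahedral alkoxide intermediate.
Step 2: Proton transfer from HCN to the alkoxide furnishes a cyanohydrin (and releases another CN⁻ to continue the reaction).
Total: 2 elementary steps.

2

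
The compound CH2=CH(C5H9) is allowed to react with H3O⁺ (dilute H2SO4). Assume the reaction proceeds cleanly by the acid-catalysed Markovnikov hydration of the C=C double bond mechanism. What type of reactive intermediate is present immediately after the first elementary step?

Step 1: Electrophilic addition begins with the π(C=C) electrons forming a bond to the proton of H3O⁺. Following Markovnikov's rule, the resulting cation is secondary. H2O is released.
After step 1 the species present is a secondary carbocation.

secondary carbocation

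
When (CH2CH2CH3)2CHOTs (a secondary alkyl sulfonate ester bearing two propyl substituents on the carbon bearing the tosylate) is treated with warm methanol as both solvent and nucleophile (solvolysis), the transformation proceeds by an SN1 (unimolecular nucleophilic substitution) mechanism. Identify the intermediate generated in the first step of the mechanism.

secondary carbocation

Step 1: The C–O bond breaks with both electrons going to the tosylate; TsO⁻ leaves and a secondary carbocation remains.
After step 1 the species present is a secondary carbocation.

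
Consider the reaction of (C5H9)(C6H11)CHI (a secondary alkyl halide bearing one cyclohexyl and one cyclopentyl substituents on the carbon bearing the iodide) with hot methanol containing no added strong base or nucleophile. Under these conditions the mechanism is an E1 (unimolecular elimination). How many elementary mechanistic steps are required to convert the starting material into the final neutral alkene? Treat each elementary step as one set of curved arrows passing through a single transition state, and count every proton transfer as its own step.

Step 1: The C–I bond breaks with both electrons going to the iodide; I⁻ leaves and a secondary carbocation remains.
Step 2: Carbocation rearrangement: a 1,2-hydride shift from the adjacent cyclohexyl carbon converts the initially-formed secondary cation into the more stable tertiary cation.
Step 3: Loss of a β-proton to a methanol molecule of the solvent: the C–H bonding pair collapses toward the cationic carbon to form the C=C π bond, yielding the alkene.
Total: 3 elementary steps.

3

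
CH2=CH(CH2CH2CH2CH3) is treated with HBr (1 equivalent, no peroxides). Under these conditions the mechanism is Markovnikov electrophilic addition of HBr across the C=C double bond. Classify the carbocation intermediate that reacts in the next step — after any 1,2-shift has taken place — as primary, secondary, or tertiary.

Step 1: Protonation of the alkene by HBr: the π bond acts as the nucleophile and picks up H⁺, giving the more stable (Markovnikov) secondary carbocation. The H–Br bond breaks heterolytically, releasing Br⁻.
No single 1,2-shift to an adjacent carbon would give a more-substituted cation, so no rearrangement occurs.

secondary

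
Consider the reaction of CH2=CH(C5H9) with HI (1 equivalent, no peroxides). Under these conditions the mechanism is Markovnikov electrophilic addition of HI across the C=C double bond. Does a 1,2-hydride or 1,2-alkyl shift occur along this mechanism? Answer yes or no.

yes

The first-formed carbocation is secondary.
The adjacent cyclopentyl carbon already bears 2 other carbon substituents and has a hydrogen to migrate; after a 1,2-hydride shift from that carbon the positive charge sits on a tertiary centre.
Tertiary is more stable than secondary, so the shift occurs.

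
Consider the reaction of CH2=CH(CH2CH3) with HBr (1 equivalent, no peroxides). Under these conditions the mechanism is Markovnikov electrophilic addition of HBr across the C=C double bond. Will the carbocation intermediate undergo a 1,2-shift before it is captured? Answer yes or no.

no

The first-formed carbocation is secondary.
No single 1,2-shift to an adjacent carbon would produce a more-substituted cation than the one already present, so no rearrangement occurs.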